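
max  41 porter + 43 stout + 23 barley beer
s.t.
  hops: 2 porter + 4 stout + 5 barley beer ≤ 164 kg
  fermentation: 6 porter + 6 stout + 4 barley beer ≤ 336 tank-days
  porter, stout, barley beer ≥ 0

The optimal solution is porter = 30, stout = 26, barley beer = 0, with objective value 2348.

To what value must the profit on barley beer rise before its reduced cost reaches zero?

At the optimum: hops uses 164 of 164 (binding); fermentation uses 336 of 336 (binding).
From A_Bᵀ y = c: 2·y_hops + 6·y_fermentation = 41; 4·y_hops + 6·y_fermentation = 43.
→ y_hops = 1 and y_fermentation = 6.5.
barley beer enters the basis when its profit ≥ yᵀa₃ = 1·5 + 6.5·4 = 31.

31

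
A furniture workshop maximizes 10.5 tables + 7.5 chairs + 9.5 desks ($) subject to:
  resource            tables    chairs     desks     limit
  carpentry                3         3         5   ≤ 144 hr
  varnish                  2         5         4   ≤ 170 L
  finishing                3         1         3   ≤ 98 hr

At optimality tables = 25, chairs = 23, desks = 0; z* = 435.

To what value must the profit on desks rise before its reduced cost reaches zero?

14.5

At the optimum: carpentry uses 144 of 144 (binding); varnish uses 165 of 170 (slack = 5); finishing uses 98 of 98 (binding).
Slack constraints have shadow price 0 (complementary slackness).
The binding rows give the dual system: 3·y_carpentry + 3·y_finishing = 10.5 and 3·y_carpentry + 1·y_finishing = 7.5.
This yields shadow prices y_carpentry = 2, y_finishing = 1.5.
desks enters the basis when its profit ≥ yᵀa₃ = 2·5 + 1.5·3 = 14.5.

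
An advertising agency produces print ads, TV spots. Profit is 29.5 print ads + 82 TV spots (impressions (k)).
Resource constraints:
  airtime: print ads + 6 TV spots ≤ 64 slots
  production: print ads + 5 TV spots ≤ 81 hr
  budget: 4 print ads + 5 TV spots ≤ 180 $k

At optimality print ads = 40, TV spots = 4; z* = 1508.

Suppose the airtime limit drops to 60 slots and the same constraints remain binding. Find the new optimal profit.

At the optimum: airtime uses 64 of 64 (binding); production uses 60 of 81 (slack = 21); budget uses 180 of 180 (binding).
By complementary slackness, y = 0 for the non-binding constraint.
The binding rows give the dual system: 1·y_airtime + 4·y_budget = 29.5 and 6·y_airtime + 5·y_budget = 82.
Solving: y_airtime = 9.5, y_budget = 5.
Δz = y_airtime·Δb = 9.5 × (-4) = -38, so new z* = 1508 − 38 = 1470.

1470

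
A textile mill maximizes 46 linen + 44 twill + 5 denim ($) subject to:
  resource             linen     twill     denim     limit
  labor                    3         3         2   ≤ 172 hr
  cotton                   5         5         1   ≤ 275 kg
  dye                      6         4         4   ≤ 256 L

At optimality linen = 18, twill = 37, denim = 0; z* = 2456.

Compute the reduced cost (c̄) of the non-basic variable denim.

-7

Check each constraint at x*: labor 165/172 (slack 7); cotton 275/275 (tight); dye 256/256 (tight).
Since labor is not tight, its dual is 0.
The binding rows give the dual system: 5·y_cotton + 6·y_dye = 46 and 5·y_cotton + 4·y_dye = 44.
This yields shadow prices y_cotton = 8, y_dye = 1.
Reduced cost of denim: c₃ − yᵀa₃ = 5 − (8·1 + 1·4) = 5 − 12 = -7.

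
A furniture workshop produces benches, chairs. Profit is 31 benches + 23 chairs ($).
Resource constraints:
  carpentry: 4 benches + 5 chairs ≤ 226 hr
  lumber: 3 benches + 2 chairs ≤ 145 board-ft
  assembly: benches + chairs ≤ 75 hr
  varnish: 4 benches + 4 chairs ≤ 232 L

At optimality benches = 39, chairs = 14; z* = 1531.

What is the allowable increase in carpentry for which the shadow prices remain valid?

Binding constraints: carpentry, lumber. The basis is B = [[4,5],[3,2]] with det -7.
Per unit increase in carpentry, x* moves by d = (-0.2857, 0.4286).
The basis stays optimal until varnish becomes binding; allowable increase = 35 hr.

35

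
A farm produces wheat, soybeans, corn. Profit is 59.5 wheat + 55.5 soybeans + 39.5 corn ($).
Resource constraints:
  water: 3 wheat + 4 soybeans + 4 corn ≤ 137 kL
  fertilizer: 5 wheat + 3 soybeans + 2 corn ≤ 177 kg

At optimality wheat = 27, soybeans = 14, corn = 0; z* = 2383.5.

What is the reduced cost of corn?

-9.5

At the optimum: water uses 137 of 137 (binding); fertilizer uses 177 of 177 (binding).
Dual feasibility on the basic columns requires 3·y_water + 5·y_fertilizer = 59.5, 4·y_water + 3·y_fertilizer = 55.5.
→ y_water = 9 and y_fertilizer = 6.5.
Reduced cost of corn: c₃ − yᵀa₃ = 39.5 − (9·4 + 6.5·2) = 39.5 − 49 = -9.5.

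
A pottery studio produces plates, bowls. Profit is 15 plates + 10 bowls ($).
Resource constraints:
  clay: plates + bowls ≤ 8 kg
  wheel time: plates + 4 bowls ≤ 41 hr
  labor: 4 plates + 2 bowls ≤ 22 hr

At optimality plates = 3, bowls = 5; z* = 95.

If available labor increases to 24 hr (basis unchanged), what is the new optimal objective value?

At the optimum: clay uses 8 of 8 (binding); wheel time uses 23 of 41 (slack = 18); labor uses 22 of 22 (binding).
Since wheel time is not tight, its dual is 0.
Dual feasibility on the basic columns requires 1·y_clay + 4·y_labor = 15, 1·y_clay + 2·y_labor = 10.
→ y_clay = 5 and y_labor = 2.5.
Δz = y_labor·Δb = 2.5 × (2) = 5, so new z* = 95 + 5 = 100.

100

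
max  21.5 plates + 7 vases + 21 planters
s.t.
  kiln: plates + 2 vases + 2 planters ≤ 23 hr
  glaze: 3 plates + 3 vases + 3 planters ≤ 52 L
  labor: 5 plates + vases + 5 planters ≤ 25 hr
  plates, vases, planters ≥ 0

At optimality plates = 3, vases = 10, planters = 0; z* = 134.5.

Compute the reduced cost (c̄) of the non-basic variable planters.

-2

Check each constraint at x*: kiln 23/23 (tight); glaze 39/52 (slack 13); labor 25/25 (tight).
By complementary slackness, y = 0 for the non-binding constraint.
Dual feasibility on the basic columns requires 1·y_kiln + 5·y_labor = 21.5, 2·y_kiln + 1·y_labor = 7.
Solving: y_kiln = 1.5, y_labor = 4.
Reduced cost of planters: c₃ − yᵀa₃ = 21 − (1.5·2 + 4·5) = 21 − 23 = -2.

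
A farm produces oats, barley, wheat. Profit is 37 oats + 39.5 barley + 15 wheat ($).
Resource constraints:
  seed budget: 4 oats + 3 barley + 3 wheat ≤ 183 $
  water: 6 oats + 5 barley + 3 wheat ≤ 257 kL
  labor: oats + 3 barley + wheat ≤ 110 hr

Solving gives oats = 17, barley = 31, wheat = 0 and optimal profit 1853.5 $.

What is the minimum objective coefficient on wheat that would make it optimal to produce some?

20.5

Binding: water and labor. Non-binding: seed budget (22 unused).
By complementary slackness, y = 0 for the non-binding constraint.
Dual feasibility on the basic columns requires 6·y_water + 1·y_labor = 37, 5·y_water + 3·y_labor = 39.5.
This yields shadow prices y_water = 5.5, y_labor = 4.
wheat enters the basis when its profit ≥ yᵀa₃ = 5.5·3 + 4·1 = 20.5.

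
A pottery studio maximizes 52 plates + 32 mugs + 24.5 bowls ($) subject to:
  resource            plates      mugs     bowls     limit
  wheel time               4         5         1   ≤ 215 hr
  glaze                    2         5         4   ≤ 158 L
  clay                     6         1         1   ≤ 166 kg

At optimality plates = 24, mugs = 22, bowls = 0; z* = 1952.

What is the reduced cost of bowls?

-2.5

At the optimum: wheel time uses 206 of 215 (slack = 9); glaze uses 158 of 158 (binding); clay uses 166 of 166 (binding).
Slack constraints have shadow price 0 (complementary slackness).
The binding rows give the dual system: 2·y_glaze + 6·y_clay = 52 and 5·y_glaze + 1·y_clay = 32.
Solving: y_glaze = 5, y_clay = 7.
Reduced cost of bowls: c₃ − yᵀa₃ = 24.5 − (5·4 + 7·1) = 24.5 − 27 = -2.5.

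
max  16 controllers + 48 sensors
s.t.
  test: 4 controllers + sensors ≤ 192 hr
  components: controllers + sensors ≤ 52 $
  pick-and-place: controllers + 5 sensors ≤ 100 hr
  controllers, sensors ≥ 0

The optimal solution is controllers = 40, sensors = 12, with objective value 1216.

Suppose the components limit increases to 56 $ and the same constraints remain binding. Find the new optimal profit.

1248

Check each constraint at x*: test 172/192 (slack 20); components 52/52 (tight); pick-and-place 100/100 (tight).
Since test is not tight, its dual is 0.
Dual feasibility on the basic columns requires 1·y_components + 1·y_pick-and-place = 16, 1·y_components + 5·y_pick-and-place = 48.
Solving: y_components = 8, y_pick-and-place = 8.
Δz = y_components·Δb = 8 × (4) = 32, so new z* = 1216 + 32 = 1248.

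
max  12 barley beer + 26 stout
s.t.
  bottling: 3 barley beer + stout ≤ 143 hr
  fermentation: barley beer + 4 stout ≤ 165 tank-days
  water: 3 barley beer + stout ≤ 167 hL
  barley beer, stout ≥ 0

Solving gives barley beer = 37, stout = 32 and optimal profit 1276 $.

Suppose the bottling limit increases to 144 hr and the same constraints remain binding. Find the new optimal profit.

Binding: bottling and fermentation. Non-binding: water (24 unused).
Slack constraints have shadow price 0 (complementary slackness).
From A_Bᵀ y = c: 3·y_bottling + 1·y_fermentation = 12; 1·y_bottling + 4·y_fermentation = 26.
→ y_bottling = 2 and y_fermentation = 6.
Δz = y_bottling·Δb = 2 × (1) = 2, so new z* = 1276 + 2 = 1278.

1278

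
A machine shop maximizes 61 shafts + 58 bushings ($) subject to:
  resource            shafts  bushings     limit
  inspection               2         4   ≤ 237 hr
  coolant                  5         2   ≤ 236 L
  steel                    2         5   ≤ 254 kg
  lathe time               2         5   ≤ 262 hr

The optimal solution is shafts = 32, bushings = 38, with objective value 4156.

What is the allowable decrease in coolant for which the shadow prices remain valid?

134.4

Binding constraints: coolant, steel. The basis is B = [[5,2],[2,5]] with det 21.
Per unit decrease in coolant, x* moves by d = (-0.2381, 0.0952).
The basis stays optimal until shafts reaches 0; allowable decrease = 134.4 L.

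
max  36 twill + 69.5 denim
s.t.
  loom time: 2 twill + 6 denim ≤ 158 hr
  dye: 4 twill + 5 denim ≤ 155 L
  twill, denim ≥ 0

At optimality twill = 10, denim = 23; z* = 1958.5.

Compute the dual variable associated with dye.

5.5

Both loom time and dye are binding at x*.
The binding rows give the dual system: 2·y_loom time + 4·y_dye = 36 and 6·y_loom time + 5·y_dye = 69.5.
Solving: y_loom time = 7, y_dye = 5.5.
Shadow price of dye = 5.5.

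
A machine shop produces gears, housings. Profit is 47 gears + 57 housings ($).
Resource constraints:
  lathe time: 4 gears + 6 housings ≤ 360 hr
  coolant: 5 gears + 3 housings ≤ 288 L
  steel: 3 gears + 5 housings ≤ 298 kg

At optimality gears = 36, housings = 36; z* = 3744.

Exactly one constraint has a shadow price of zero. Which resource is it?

steel

lathe time: 360/360 (binding)
coolant: 288/288 (binding)
steel: 288/298 (slack 10)
By complementary slackness, a constraint with positive slack has shadow price 0 → steel.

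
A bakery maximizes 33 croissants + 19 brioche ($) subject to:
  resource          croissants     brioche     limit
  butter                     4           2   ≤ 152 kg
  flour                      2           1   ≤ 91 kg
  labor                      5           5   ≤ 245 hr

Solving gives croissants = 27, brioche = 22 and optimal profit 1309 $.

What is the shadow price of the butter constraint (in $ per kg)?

7

At the optimum: butter uses 152 of 152 (binding); flour uses 76 of 91 (slack = 15); labor uses 245 of 245 (binding).
Since flour is not tight, its dual is 0.
Dual feasibility on the basic columns requires 4·y_butter + 5·y_labor = 33, 2·y_butter + 5·y_labor = 19.
Solving: y_butter = 7, y_labor = 1.
Shadow price of butter = 7.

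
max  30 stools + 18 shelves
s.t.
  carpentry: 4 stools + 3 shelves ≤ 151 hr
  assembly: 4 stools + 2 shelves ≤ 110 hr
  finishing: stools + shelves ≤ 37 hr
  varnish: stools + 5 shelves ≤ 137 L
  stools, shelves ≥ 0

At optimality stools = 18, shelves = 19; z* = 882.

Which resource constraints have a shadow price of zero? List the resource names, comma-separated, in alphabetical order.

carpentry, varnish

carpentry: 129/151 (slack 22)
assembly: 110/110 (binding)
finishing: 37/37 (binding)
varnish: 113/137 (slack 24)
By complementary slackness, a constraint with positive slack has shadow price 0 → carpentry, varnish.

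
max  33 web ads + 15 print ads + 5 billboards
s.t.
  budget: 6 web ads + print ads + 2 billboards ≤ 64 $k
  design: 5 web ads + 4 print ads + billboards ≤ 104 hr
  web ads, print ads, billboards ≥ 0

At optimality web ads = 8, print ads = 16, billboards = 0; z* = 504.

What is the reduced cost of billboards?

-4

Both budget and design are binding at x*.
Dual feasibility on the basic columns requires 6·y_budget + 5·y_design = 33, 1·y_budget + 4·y_design = 15.
This yields shadow prices y_budget = 3, y_design = 3.
Reduced cost of billboards: c₃ − yᵀa₃ = 5 − (3·2 + 3·1) = 5 − 9 = -4.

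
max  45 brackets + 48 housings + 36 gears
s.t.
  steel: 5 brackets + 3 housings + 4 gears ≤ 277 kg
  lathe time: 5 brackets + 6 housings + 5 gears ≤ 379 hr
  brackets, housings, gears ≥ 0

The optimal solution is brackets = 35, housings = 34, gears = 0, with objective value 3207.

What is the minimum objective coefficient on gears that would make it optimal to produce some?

Both steel and lathe time are binding at x*.
The binding rows give the dual system: 5·y_steel + 5·y_lathe time = 45 and 3·y_steel + 6·y_lathe time = 48.
→ y_steel = 2 and y_lathe time = 7.
gears enters the basis when its profit ≥ yᵀa₃ = 2·4 + 7·5 = 43.

43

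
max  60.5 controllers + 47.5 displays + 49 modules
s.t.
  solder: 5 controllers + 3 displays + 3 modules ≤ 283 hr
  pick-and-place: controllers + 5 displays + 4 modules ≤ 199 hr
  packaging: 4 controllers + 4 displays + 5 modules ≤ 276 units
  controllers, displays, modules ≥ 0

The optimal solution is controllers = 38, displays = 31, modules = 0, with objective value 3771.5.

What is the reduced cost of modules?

-5.5

Check each constraint at x*: solder 283/283 (tight); pick-and-place 193/199 (slack 6); packaging 276/276 (tight).
Since pick-and-place is not tight, its dual is 0.
The binding rows give the dual system: 5·y_solder + 4·y_packaging = 60.5 and 3·y_solder + 4·y_packaging = 47.5.
→ y_solder = 6.5 and y_packaging = 7.
Reduced cost of modules: c₃ − yᵀa₃ = 49 − (6.5·3 + 7·5) = 49 − 54.5 = -5.5.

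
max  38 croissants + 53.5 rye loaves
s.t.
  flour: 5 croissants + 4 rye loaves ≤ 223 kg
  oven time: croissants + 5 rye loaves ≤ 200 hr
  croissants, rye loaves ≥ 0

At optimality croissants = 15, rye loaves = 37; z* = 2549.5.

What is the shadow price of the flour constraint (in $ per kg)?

Check each constraint at x*: flour 223/223 (tight); oven time 200/200 (tight).
From A_Bᵀ y = c: 5·y_flour + 1·y_oven time = 38; 4·y_flour + 5·y_oven time = 53.5.
→ y_flour = 6.5 and y_oven time = 5.5.
Shadow price of flour = 6.5.

6.5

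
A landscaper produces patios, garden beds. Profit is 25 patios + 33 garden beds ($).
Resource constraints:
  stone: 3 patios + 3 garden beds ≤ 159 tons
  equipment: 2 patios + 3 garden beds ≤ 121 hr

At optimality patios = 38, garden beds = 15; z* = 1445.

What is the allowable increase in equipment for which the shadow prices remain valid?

Binding constraints: stone, equipment. The basis is B = [[3,3],[2,3]] with det 3.
Per unit increase in equipment, x* moves by d = (-1, 1).
The basis stays optimal until patios reaches 0; allowable increase = 38 hr.

38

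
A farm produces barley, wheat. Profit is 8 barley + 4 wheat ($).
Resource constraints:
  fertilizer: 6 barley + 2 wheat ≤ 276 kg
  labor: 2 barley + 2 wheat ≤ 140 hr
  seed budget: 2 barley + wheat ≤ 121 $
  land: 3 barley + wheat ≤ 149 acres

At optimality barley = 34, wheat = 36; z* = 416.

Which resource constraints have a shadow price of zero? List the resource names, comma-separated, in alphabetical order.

land, seed budget

fertilizer: 276/276 (binding)
labor: 140/140 (binding)
seed budget: 104/121 (slack 17)
land: 138/149 (slack 11)
By complementary slackness, a constraint with positive slack has shadow price 0 → land, seed budget.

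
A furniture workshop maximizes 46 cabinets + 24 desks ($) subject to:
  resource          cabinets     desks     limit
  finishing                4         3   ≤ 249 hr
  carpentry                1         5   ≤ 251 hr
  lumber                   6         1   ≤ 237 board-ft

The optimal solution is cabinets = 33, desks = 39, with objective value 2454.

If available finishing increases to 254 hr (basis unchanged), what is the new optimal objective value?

At the optimum: finishing uses 249 of 249 (binding); carpentry uses 228 of 251 (slack = 23); lumber uses 237 of 237 (binding).
Since carpentry is not tight, its dual is 0.
From A_Bᵀ y = c: 4·y_finishing + 6·y_lumber = 46; 3·y_finishing + 1·y_lumber = 24.
Solving: y_finishing = 7, y_lumber = 3.
Δz = y_finishing·Δb = 7 × (5) = 35, so new z* = 2454 + 35 = 2489.

2489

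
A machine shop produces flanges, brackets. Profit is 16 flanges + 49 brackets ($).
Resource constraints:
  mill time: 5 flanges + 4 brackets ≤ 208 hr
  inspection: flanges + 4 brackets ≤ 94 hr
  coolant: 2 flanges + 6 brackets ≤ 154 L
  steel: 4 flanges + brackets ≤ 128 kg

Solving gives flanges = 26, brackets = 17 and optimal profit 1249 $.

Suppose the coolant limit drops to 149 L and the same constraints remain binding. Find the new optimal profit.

1211.5

Check each constraint at x*: mill time 198/208 (slack 10); inspection 94/94 (tight); coolant 154/154 (tight); steel 121/128 (slack 7).
Slack constraints have shadow price 0 (complementary slackness).
The binding rows give the dual system: 1·y_inspection + 2·y_coolant = 16 and 4·y_inspection + 6·y_coolant = 49.
→ y_inspection = 1 and y_coolant = 7.5.
Δz = y_coolant·Δb = 7.5 × (-5) = -37.5, so new z* = 1249 − 37.5 = 1211.5.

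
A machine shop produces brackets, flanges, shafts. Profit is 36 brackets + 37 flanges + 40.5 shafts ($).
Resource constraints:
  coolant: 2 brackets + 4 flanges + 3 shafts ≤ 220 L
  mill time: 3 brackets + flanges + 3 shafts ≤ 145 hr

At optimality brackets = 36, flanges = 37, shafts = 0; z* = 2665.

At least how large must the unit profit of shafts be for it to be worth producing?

Both coolant and mill time are binding at x*.
From A_Bᵀ y = c: 2·y_coolant + 3·y_mill time = 36; 4·y_coolant + 1·y_mill time = 37.
This yields shadow prices y_coolant = 7.5, y_mill time = 7.
shafts enters the basis when its profit ≥ yᵀa₃ = 7.5·3 + 7·3 = 43.5.

43.5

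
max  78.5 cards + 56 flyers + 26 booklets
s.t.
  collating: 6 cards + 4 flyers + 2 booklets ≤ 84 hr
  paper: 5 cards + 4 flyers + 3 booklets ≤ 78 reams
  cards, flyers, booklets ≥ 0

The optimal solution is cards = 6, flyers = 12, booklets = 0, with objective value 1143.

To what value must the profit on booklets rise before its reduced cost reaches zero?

33.5

At the optimum: collating uses 84 of 84 (binding); paper uses 78 of 78 (binding).
Dual feasibility on the basic columns requires 6·y_collating + 5·y_paper = 78.5, 4·y_collating + 4·y_paper = 56.
This yields shadow prices y_collating = 8.5, y_paper = 5.5.
booklets enters the basis when its profit ≥ yᵀa₃ = 8.5·2 + 5.5·3 = 33.5.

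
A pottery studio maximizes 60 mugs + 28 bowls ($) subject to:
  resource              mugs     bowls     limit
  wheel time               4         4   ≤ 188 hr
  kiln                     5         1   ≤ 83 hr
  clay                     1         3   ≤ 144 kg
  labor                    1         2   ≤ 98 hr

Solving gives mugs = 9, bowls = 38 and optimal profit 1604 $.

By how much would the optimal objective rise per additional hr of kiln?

Binding: wheel time and kiln. Non-binding: clay (21 unused), labor (13 unused).
Since clay, labor are not tight, their duals are 0.
Dual feasibility on the basic columns requires 4·y_wheel time + 5·y_kiln = 60, 4·y_wheel time + 1·y_kiln = 28.
This yields shadow prices y_wheel time = 5, y_kiln = 8.
Shadow price of kiln = 8.

8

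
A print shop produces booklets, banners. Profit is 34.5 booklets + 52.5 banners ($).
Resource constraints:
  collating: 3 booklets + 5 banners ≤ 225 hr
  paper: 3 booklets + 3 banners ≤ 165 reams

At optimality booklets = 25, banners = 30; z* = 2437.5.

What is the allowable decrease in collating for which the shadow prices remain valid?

Binding constraints: collating, paper. The basis is B = [[3,5],[3,3]] with det -6.
Per unit decrease in collating, x* moves by d = (0.5, -0.5).
The basis stays optimal until banners reaches 0; allowable decrease = 60 hr.

60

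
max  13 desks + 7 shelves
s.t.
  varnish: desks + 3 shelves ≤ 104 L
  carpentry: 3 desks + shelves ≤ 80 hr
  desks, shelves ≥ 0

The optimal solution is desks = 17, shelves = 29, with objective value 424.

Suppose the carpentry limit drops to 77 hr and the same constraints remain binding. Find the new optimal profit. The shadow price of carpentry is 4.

412

Δb = -3, so new z* = 424 + (4)·(-3) = 424 − 12 = 412.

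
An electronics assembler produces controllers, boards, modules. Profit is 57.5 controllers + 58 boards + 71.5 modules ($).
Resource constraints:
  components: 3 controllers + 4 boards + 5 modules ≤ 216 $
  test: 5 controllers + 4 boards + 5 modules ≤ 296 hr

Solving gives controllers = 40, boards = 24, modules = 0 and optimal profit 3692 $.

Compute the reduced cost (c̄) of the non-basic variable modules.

At the optimum: components uses 216 of 216 (binding); test uses 296 of 296 (binding).
The binding rows give the dual system: 3·y_components + 5·y_test = 57.5 and 4·y_components + 4·y_test = 58.
This yields shadow prices y_components = 7.5, y_test = 7.
Reduced cost of modules: c₃ − yᵀa₃ = 71.5 − (7.5·5 + 7·5) = 71.5 − 72.5 = -1.

-1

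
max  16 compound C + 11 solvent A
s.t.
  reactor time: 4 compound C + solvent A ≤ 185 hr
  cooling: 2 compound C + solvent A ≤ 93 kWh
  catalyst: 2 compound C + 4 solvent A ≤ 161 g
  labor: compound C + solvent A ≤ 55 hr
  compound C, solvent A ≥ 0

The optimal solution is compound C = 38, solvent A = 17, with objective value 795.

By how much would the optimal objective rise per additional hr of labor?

6

At the optimum: reactor time uses 169 of 185 (slack = 16); cooling uses 93 of 93 (binding); catalyst uses 144 of 161 (slack = 17); labor uses 55 of 55 (binding).
Slack constraints have shadow price 0 (complementary slackness).
The binding rows give the dual system: 2·y_cooling + 1·y_labor = 16 and 1·y_cooling + 1·y_labor = 11.
This yields shadow prices y_cooling = 5, y_labor = 6.
Shadow price of labor = 6.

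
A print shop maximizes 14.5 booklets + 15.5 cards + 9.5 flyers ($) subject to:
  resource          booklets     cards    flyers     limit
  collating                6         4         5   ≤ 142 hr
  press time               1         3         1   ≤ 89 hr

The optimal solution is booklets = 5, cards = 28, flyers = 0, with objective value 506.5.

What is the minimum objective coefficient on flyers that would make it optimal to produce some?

Both collating and press time are binding at x*.
The binding rows give the dual system: 6·y_collating + 1·y_press time = 14.5 and 4·y_collating + 3·y_press time = 15.5.
This yields shadow prices y_collating = 2, y_press time = 2.5.
flyers enters the basis when its profit ≥ yᵀa₃ = 2·5 + 2.5·1 = 12.5.

12.5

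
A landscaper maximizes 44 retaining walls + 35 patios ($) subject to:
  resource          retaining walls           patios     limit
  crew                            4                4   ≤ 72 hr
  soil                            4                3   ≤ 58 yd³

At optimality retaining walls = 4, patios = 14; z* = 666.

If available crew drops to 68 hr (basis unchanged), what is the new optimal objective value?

658

At the optimum: crew uses 72 of 72 (binding); soil uses 58 of 58 (binding).
The binding rows give the dual system: 4·y_crew + 4·y_soil = 44 and 4·y_crew + 3·y_soil = 35.
Solving: y_crew = 2, y_soil = 9.
Δz = y_crew·Δb = 2 × (-4) = -8, so new z* = 666 − 8 = 658.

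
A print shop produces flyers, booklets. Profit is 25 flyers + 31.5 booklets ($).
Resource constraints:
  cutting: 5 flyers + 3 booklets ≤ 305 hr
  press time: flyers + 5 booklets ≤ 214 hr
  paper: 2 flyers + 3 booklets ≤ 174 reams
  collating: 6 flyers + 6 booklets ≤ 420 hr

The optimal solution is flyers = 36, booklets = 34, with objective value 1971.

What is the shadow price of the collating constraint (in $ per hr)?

2

At the optimum: cutting uses 282 of 305 (slack = 23); press time uses 206 of 214 (slack = 8); paper uses 174 of 174 (binding); collating uses 420 of 420 (binding).
Slack constraints have shadow price 0 (complementary slackness).
Dual feasibility on the basic columns requires 2·y_paper + 6·y_collating = 25, 3·y_paper + 6·y_collating = 31.5.
Solving: y_paper = 6.5, y_collating = 2.
Shadow price of collating = 2.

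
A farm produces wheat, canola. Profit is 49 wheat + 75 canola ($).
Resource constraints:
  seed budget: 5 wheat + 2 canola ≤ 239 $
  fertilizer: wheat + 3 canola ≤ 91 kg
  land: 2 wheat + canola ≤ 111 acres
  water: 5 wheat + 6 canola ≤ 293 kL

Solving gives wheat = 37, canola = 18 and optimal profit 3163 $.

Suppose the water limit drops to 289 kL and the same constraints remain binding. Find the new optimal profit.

3131

At the optimum: seed budget uses 221 of 239 (slack = 18); fertilizer uses 91 of 91 (binding); land uses 92 of 111 (slack = 19); water uses 293 of 293 (binding).
Slack constraints have shadow price 0 (complementary slackness).
From A_Bᵀ y = c: 1·y_fertilizer + 5·y_water = 49; 3·y_fertilizer + 6·y_water = 75.
→ y_fertilizer = 9 and y_water = 8.
Δz = y_water·Δb = 8 × (-4) = -32, so new z* = 3163 − 32 = 3131.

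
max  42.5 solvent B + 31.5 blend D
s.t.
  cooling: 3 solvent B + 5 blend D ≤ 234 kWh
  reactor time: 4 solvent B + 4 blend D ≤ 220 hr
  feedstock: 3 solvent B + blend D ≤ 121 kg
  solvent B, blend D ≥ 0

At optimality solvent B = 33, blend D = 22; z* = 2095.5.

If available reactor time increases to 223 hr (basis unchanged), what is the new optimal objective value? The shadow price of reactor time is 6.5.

Δb = 3, so new z* = 2095.5 + (6.5)·(3) = 2095.5 + 19.5 = 2115.

2115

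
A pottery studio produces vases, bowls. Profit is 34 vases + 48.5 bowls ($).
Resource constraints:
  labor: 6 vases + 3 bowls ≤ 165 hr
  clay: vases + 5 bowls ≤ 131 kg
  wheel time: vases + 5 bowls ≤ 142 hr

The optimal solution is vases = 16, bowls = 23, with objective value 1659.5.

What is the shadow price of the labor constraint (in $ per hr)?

Check each constraint at x*: labor 165/165 (tight); clay 131/131 (tight); wheel time 131/142 (slack 11).
Slack constraints have shadow price 0 (complementary slackness).
From A_Bᵀ y = c: 6·y_labor + 1·y_clay = 34; 3·y_labor + 5·y_clay = 48.5.
Solving: y_labor = 4.5, y_clay = 7.
Shadow price of labor = 4.5.

4.5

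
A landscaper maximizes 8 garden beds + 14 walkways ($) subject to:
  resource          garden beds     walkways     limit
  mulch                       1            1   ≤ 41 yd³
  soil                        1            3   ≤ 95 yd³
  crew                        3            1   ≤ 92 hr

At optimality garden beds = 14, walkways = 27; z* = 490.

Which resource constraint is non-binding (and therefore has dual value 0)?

mulch: 41/41 (binding)
soil: 95/95 (binding)
crew: 69/92 (slack 23)
By complementary slackness, a constraint with positive slack has shadow price 0 → crew.

crew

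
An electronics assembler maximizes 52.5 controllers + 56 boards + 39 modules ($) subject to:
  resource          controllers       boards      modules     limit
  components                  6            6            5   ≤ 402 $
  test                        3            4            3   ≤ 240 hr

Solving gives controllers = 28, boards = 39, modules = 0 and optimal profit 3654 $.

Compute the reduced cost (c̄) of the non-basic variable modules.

-6.5

At the optimum: components uses 402 of 402 (binding); test uses 240 of 240 (binding).
Dual feasibility on the basic columns requires 6·y_components + 3·y_test = 52.5, 6·y_components + 4·y_test = 56.
Solving: y_components = 7, y_test = 3.5.
Reduced cost of modules: c₃ − yᵀa₃ = 39 − (7·5 + 3.5·3) = 39 − 45.5 = -6.5.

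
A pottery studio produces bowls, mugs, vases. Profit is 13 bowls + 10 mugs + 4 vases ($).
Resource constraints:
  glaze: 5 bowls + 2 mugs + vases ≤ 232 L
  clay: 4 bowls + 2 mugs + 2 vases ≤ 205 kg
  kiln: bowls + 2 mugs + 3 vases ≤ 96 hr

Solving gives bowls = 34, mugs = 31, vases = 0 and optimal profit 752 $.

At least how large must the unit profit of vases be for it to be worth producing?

11

At the optimum: glaze uses 232 of 232 (binding); clay uses 198 of 205 (slack = 7); kiln uses 96 of 96 (binding).
Slack constraints have shadow price 0 (complementary slackness).
The binding rows give the dual system: 5·y_glaze + 1·y_kiln = 13 and 2·y_glaze + 2·y_kiln = 10.
Solving: y_glaze = 2, y_kiln = 3.
vases enters the basis when its profit ≥ yᵀa₃ = 2·1 + 3·3 = 11.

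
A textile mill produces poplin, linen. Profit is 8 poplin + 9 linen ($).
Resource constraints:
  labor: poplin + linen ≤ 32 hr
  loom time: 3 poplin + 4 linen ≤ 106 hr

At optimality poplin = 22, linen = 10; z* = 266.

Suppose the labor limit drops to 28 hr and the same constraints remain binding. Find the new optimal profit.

Check each constraint at x*: labor 32/32 (tight); loom time 106/106 (tight).
From A_Bᵀ y = c: 1·y_labor + 3·y_loom time = 8; 1·y_labor + 4·y_loom time = 9.
This yields shadow prices y_labor = 5, y_loom time = 1.
Δz = y_labor·Δb = 5 × (-4) = -20, so new z* = 266 − 20 = 246.

246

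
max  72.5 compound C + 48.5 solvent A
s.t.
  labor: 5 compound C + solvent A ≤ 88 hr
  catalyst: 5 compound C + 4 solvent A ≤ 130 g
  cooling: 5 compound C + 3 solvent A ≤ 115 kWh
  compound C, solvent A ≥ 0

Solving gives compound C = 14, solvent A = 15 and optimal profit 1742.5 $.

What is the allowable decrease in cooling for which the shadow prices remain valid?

Binding constraints: catalyst, cooling. The basis is B = [[5,4],[5,3]] with det -5.
Per unit decrease in cooling, x* moves by d = (-0.8, 1).
The basis stays optimal until compound C reaches 0; allowable decrease = 17.5 kWh.

17.5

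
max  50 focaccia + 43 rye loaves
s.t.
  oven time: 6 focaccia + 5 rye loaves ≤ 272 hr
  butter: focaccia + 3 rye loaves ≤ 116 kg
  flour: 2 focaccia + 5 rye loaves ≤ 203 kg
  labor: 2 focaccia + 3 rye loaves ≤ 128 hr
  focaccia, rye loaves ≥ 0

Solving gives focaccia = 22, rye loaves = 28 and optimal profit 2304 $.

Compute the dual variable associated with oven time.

At the optimum: oven time uses 272 of 272 (binding); butter uses 106 of 116 (slack = 10); flour uses 184 of 203 (slack = 19); labor uses 128 of 128 (binding).
Since butter, flour are not tight, their duals are 0.
Dual feasibility on the basic columns requires 6·y_oven time + 2·y_labor = 50, 5·y_oven time + 3·y_labor = 43.
→ y_oven time = 8 and y_labor = 1.
Shadow price of oven time = 8.

8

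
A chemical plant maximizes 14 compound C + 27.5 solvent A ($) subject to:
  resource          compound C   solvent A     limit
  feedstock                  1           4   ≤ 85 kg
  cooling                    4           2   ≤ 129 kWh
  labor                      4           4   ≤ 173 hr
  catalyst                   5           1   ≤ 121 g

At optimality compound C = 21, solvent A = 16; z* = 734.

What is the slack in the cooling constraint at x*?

13

cooling used = 4·21 + 2·16 = 116; slack = 129 − 116 = 13.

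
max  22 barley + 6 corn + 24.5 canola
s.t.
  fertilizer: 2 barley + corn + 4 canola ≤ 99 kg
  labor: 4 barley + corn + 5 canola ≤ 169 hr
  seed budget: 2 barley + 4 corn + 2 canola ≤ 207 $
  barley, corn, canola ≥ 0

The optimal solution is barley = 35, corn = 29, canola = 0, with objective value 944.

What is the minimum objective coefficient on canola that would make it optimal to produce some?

29

At the optimum: fertilizer uses 99 of 99 (binding); labor uses 169 of 169 (binding); seed budget uses 186 of 207 (slack = 21).
By complementary slackness, y = 0 for the non-binding constraint.
Dual feasibility on the basic columns requires 2·y_fertilizer + 4·y_labor = 22, 1·y_fertilizer + 1·y_labor = 6.
This yields shadow prices y_fertilizer = 1, y_labor = 5.
canola enters the basis when its profit ≥ yᵀa₃ = 1·4 + 5·5 = 29.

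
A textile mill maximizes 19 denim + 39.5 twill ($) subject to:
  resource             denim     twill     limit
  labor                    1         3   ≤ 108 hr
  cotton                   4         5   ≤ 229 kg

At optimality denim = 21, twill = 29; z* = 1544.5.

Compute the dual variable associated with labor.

Both labor and cotton are binding at x*.
Dual feasibility on the basic columns requires 1·y_labor + 4·y_cotton = 19, 3·y_labor + 5·y_cotton = 39.5.
→ y_labor = 9 and y_cotton = 2.5.
Shadow price of labor = 9.

9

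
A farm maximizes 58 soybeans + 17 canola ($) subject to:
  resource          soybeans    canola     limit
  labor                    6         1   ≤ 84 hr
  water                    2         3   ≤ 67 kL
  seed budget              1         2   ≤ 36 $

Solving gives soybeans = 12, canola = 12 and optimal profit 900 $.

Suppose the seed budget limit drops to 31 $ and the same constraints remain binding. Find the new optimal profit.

Check each constraint at x*: labor 84/84 (tight); water 60/67 (slack 7); seed budget 36/36 (tight).
Since water is not tight, its dual is 0.
The binding rows give the dual system: 6·y_labor + 1·y_seed budget = 58 and 1·y_labor + 2·y_seed budget = 17.
Solving: y_labor = 9, y_seed budget = 4.
Δz = y_seed budget·Δb = 4 × (-5) = -20, so new z* = 900 − 20 = 880.

880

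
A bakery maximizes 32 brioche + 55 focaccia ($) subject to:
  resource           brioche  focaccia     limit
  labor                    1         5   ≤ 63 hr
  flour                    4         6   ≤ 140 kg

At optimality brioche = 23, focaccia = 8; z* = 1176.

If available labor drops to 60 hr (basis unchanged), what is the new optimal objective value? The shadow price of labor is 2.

Δb = -3, so new z* = 1176 + (2)·(-3) = 1176 − 6 = 1170.

1170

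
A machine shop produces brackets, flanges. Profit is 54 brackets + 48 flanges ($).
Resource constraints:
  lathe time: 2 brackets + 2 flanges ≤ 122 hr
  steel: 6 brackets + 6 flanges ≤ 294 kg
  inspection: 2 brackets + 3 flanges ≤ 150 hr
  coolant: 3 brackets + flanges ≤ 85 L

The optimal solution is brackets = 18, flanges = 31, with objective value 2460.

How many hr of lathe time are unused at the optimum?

24

lathe time used = 2·18 + 2·31 = 98; slack = 122 − 98 = 24.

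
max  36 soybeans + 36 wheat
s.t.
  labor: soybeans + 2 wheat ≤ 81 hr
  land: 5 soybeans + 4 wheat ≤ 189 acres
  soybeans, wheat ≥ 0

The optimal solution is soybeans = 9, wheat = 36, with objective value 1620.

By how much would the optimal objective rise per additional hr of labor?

6

At the optimum: labor uses 81 of 81 (binding); land uses 189 of 189 (binding).
Dual feasibility on the basic columns requires 1·y_labor + 5·y_land = 36, 2·y_labor + 4·y_land = 36.
This yields shadow prices y_labor = 6, y_land = 6.
Shadow price of labor = 6.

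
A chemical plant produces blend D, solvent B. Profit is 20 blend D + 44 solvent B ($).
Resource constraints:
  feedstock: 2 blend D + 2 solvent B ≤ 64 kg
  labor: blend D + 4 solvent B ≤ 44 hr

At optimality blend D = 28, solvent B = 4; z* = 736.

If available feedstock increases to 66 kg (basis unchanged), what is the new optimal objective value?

At the optimum: feedstock uses 64 of 64 (binding); labor uses 44 of 44 (binding).
The binding rows give the dual system: 2·y_feedstock + 1·y_labor = 20 and 2·y_feedstock + 4·y_labor = 44.
Solving: y_feedstock = 6, y_labor = 8.
Δz = y_feedstock·Δb = 6 × (2) = 12, so new z* = 736 + 12 = 748.

748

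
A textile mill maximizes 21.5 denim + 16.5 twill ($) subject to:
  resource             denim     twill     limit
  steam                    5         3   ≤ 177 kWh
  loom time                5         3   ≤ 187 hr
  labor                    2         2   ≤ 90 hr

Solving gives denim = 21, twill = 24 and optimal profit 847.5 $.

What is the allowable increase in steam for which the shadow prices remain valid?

10

Binding constraints: steam, labor. The basis is B = [[5,3],[2,2]] with det 4.
Per unit increase in steam, x* moves by d = (0.5, -0.5).
The basis stays optimal until loom time becomes binding; allowable increase = 10 kWh.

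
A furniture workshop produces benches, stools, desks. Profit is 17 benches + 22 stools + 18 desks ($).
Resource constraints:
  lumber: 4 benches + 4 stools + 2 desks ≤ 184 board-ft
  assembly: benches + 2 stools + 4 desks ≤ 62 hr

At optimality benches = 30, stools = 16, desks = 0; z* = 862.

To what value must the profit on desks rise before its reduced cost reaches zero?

26

Check each constraint at x*: lumber 184/184 (tight); assembly 62/62 (tight).
The binding rows give the dual system: 4·y_lumber + 1·y_assembly = 17 and 4·y_lumber + 2·y_assembly = 22.
Solving: y_lumber = 3, y_assembly = 5.
desks enters the basis when its profit ≥ yᵀa₃ = 3·2 + 5·4 = 26.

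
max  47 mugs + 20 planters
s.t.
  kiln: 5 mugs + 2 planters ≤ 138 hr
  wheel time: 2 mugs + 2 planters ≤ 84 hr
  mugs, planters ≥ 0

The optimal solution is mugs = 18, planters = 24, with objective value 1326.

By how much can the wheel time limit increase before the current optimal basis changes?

Binding constraints: kiln, wheel time. The basis is B = [[5,2],[2,2]] with det 6.
Per unit increase in wheel time, x* moves by d = (-0.3333, 0.8333).
The basis stays optimal until mugs reaches 0; allowable increase = 54 hr.

54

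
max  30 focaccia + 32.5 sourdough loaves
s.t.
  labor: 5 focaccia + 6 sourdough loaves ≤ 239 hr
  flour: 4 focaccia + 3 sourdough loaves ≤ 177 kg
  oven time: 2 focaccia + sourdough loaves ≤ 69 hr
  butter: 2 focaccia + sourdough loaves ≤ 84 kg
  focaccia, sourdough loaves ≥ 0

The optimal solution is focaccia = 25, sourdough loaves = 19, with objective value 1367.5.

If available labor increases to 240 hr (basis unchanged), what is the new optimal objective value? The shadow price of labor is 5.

1372.5

Δb = 1, so new z* = 1367.5 + (5)·(1) = 1367.5 + 5 = 1372.5.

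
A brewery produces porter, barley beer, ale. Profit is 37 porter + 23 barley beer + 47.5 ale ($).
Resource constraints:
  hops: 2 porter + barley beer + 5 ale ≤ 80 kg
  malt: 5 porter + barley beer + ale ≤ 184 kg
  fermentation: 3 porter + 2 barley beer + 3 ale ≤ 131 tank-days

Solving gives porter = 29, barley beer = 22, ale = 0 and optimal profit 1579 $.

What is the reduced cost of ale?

-4.5

Binding: hops and fermentation. Non-binding: malt (17 unused).
By complementary slackness, y = 0 for the non-binding constraint.
The binding rows give the dual system: 2·y_hops + 3·y_fermentation = 37 and 1·y_hops + 2·y_fermentation = 23.
Solving: y_hops = 5, y_fermentation = 9.
Reduced cost of ale: c₃ − yᵀa₃ = 47.5 − (5·5 + 9·3) = 47.5 − 52 = -4.5.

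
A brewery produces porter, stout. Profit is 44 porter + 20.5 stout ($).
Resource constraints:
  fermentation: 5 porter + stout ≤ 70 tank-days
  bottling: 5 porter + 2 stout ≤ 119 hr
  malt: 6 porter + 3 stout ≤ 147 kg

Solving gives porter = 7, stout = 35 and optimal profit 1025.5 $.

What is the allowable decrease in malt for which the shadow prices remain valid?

Binding constraints: fermentation, malt. The basis is B = [[5,1],[6,3]] with det 9.
Per unit decrease in malt, x* moves by d = (0.1111, -0.5556).
The basis stays optimal until stout reaches 0; allowable decrease = 63 kg.

63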